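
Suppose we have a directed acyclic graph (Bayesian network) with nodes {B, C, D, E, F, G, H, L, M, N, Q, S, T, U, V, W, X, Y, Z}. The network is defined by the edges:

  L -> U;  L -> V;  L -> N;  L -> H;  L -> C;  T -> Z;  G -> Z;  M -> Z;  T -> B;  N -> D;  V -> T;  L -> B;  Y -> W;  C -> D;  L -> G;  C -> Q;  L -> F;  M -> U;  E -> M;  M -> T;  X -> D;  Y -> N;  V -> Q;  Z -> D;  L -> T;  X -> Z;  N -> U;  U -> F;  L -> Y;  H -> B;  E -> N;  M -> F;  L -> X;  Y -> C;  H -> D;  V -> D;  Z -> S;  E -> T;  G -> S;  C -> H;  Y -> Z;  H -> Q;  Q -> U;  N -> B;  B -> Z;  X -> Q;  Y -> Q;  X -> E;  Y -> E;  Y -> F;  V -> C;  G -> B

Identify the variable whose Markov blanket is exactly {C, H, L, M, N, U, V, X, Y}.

Q

The target node must have every member of {C, H, L, M, N, U, V, X, Y} as a parent, child, or co-parent, and no others.
Parents of Q: C, H, V, X, Y; children: U; co-parents: L, M, N.
These exactly cover the given set, so the node is Q.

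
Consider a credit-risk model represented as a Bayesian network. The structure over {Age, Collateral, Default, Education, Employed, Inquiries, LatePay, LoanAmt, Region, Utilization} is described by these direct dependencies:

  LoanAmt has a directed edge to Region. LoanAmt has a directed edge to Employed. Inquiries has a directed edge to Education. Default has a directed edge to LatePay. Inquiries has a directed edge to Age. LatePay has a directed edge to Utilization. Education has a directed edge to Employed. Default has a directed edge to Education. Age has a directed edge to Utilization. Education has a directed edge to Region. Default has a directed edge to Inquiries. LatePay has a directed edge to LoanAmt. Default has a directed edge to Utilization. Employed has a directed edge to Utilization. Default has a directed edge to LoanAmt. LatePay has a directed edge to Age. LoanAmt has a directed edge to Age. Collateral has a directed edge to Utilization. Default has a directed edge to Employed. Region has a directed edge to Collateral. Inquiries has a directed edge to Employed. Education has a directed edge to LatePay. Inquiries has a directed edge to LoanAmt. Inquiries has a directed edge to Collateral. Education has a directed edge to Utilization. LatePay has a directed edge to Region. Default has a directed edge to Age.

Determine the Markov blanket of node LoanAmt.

By definition, MB(LoanAmt) is built from LoanAmt's parents, LoanAmt's children, and the co-parents of LoanAmt.
Pa(LoanAmt) = {Default, Inquiries, LatePay}.
Children of LoanAmt: Age, Employed, Region.
Parents of each child, excluding LoanAmt:
  Region: Education, LatePay
  Age: Default, Inquiries, LatePay
  Employed: Default, Education, Inquiries
Union: {Default, Inquiries, LatePay} ∪ {Age, Employed, Region} ∪ {Default, Education, Inquiries, LatePay} = {Age, Default, Education, Employed, Inquiries, LatePay, Region}.

{Age, Default, Education, Employed, Inquiries, LatePay, Region}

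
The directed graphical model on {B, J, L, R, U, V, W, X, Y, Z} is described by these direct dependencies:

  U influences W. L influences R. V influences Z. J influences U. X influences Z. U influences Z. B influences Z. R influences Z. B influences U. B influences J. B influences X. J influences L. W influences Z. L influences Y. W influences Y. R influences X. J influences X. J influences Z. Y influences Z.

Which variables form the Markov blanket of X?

Children of X: Z.
Pa(X) = {B, J, R}.
For each child, the remaining parents (spouses of X):
  Z also has parents B, J, R, U, V, W, Y.
So the Markov blanket of X is {B, J, R, U, V, W, Y, Z}.

{B, J, R, U, V, W, Y, Z}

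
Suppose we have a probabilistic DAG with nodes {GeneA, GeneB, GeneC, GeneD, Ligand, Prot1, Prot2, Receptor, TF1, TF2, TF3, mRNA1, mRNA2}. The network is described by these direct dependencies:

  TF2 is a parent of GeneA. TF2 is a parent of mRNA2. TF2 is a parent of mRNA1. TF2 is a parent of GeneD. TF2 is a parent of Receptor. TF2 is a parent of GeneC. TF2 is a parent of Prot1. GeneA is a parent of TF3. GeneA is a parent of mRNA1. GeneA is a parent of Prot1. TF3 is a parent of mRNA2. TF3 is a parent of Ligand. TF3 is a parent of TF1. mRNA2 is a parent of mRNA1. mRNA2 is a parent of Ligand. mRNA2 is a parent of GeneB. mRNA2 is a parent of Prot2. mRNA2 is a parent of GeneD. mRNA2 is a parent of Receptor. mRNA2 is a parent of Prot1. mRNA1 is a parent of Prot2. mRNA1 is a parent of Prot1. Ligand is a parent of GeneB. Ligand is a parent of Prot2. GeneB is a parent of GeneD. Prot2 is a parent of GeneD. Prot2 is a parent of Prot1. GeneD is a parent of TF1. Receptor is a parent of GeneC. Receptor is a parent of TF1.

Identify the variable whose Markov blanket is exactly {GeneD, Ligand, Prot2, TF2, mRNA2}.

The target node must have every member of {GeneD, Ligand, Prot2, TF2, mRNA2} as a parent, child, or co-parent, and no others.
Parents of GeneB: Ligand, mRNA2; children: GeneD; co-parents: Prot2, TF2, mRNA2.
These exactly cover the given set, so the node is GeneB.

GeneB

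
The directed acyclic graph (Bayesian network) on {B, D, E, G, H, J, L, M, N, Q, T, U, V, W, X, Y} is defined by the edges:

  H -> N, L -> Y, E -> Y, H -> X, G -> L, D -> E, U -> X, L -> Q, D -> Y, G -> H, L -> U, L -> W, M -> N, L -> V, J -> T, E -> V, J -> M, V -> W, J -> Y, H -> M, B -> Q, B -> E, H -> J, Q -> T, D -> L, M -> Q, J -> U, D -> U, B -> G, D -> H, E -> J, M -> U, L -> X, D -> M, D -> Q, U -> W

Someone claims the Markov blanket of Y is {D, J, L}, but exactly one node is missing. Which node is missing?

E

By definition, MB(Y) is built from Y's parents, Y's children, and the co-parents of Y.
Y's children: none.
Y has parents D, E, J, L.
Y has no children, so there are no co-parents.
MB(Y) = {D, E, J, L}.
Comparing with the claimed set, E is missing.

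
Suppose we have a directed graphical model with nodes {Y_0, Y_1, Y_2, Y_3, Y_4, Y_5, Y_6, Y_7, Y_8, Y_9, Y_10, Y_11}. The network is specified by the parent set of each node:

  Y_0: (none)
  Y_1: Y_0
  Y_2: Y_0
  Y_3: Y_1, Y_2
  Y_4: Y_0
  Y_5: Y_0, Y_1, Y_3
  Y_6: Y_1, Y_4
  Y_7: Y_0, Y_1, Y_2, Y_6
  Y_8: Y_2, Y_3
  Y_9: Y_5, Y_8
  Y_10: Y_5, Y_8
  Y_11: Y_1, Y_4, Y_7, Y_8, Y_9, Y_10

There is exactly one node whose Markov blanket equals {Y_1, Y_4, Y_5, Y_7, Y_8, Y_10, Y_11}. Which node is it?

Y_9

The target node must have every member of {Y_1, Y_4, Y_5, Y_7, Y_8, Y_10, Y_11} as a parent, child, or co-parent, and no others.
Parents of Y_9: Y_5, Y_8; children: Y_11; co-parents: Y_1, Y_4, Y_7, Y_8, Y_10.
These exactly cover the given set, so the node is Y_9.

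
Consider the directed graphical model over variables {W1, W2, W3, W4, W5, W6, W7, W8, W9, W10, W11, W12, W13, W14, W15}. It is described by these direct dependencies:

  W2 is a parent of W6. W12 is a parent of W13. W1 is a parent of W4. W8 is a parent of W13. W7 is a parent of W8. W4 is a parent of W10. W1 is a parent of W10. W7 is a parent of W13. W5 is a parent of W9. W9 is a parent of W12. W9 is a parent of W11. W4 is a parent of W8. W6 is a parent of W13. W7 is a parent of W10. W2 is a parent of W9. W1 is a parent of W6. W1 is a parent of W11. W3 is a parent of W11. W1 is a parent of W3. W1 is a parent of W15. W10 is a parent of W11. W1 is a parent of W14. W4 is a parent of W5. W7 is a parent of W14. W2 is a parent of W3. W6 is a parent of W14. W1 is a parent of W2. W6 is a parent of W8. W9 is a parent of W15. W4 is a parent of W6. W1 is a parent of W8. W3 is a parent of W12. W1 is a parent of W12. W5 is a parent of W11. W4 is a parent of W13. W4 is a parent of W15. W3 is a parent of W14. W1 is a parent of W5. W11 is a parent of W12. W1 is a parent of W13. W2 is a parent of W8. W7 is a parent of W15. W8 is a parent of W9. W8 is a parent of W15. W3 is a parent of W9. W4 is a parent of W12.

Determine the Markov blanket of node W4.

{W1, W2, W3, W5, W6, W7, W8, W9, W10, W11, W12, W13, W15}

Parents of W4: W1.
W4 has children W5, W6, W8, W10, W12, W13, W15.
Other parents of W4's children:
  parents(W5) \ {W4} = {W1}.
  W6's other parents are W1, W2.
  W8 also has parents W1, W2, W6, W7.
  W10 also has parents W1, W7.
  parents(W12) \ {W4} = {W1, W3, W9, W11}.
  parents(W13) \ {W4} = {W1, W6, W7, W8, W12}.
  parents(W15) \ {W4} = {W1, W7, W8, W9}.
MB(W4) = {W1, W2, W3, W5, W6, W7, W8, W9, W10, W11, W12, W13, W15}.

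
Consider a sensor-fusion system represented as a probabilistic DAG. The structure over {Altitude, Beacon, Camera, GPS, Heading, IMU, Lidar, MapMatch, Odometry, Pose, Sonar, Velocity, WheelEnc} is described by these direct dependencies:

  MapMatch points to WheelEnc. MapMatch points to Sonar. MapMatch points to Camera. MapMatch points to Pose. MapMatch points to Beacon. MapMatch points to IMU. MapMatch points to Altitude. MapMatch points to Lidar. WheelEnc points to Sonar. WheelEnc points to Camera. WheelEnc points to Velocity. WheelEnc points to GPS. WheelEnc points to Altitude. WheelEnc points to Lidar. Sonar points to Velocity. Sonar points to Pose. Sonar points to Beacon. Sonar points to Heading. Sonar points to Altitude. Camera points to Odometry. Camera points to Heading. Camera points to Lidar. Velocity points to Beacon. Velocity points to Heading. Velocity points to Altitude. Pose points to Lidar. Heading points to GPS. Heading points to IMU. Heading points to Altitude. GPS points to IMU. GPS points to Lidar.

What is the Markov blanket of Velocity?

A node's Markov blanket = Pa ∪ Ch ∪ (parents of Ch other than the node itself).
Ch(Velocity) = {Altitude, Beacon, Heading}.
Pa(Velocity) = {Sonar, WheelEnc}.
Parents of each child, excluding Velocity:
  parents(Beacon) \ {Velocity} = {MapMatch, Sonar}.
  parents(Heading) \ {Velocity} = {Camera, Sonar}.
  Altitude's other parents are Heading, MapMatch, Sonar, WheelEnc.
So the Markov blanket of Velocity is {Altitude, Beacon, Camera, Heading, MapMatch, Sonar, WheelEnc}.

{Altitude, Beacon, Camera, Heading, MapMatch, Sonar, WheelEnc}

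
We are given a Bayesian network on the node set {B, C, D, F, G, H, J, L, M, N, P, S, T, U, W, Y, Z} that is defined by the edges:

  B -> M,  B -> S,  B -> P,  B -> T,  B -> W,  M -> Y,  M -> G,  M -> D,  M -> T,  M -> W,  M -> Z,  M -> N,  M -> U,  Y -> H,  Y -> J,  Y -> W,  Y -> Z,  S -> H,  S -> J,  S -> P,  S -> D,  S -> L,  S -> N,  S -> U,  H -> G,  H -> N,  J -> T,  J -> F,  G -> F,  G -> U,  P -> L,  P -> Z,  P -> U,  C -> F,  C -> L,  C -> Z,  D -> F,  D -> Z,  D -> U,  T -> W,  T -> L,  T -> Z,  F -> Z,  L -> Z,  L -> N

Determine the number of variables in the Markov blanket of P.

Recall MB(v) = parents ∪ children ∪ spouses, where spouses are the other parents of v's children.
P's parents: B, S.
P has children L, U, Z.
Co-parents of P (other parents of its children):
  parents(L) \ {P} = {C, S, T}.
  parents(Z) \ {P} = {C, D, F, L, M, T, Y}.
  U's other parents are D, G, M, S.
MB(P) = {B, C, D, F, G, L, M, S, T, U, Y, Z}, which has 12 nodes.

12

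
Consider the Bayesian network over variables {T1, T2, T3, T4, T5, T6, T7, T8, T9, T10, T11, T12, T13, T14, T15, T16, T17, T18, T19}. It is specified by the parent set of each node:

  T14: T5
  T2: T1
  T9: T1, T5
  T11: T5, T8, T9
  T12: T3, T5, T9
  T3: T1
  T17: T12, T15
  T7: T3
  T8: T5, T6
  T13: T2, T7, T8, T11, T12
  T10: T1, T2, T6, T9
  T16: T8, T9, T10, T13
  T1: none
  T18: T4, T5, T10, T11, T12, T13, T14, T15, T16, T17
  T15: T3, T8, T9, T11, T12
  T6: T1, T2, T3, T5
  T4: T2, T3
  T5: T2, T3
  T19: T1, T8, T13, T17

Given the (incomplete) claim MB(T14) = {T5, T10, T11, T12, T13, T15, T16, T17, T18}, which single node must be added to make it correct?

T4

T14's parents: T5.
T14 has child T18.
Other parents of T14's children:
  T18 also has parents T4, T5, T10, T11, T12, T13, T15, T16, T17.
MB(T14) = {T4, T5, T10, T11, T12, T13, T15, T16, T17, T18}.
Comparing with the claimed set, T4 is missing.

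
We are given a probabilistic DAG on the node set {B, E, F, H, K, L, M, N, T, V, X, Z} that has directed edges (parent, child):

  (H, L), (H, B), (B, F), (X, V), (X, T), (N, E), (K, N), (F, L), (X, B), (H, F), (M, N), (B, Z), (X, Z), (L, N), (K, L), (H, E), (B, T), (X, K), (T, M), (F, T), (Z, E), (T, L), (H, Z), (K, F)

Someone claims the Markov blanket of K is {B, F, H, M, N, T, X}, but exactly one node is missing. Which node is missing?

L

Pa(K) = {X}.
Ch(K) = {F, L, N}.
Parents of each child, excluding K:
  F: B, H
  L: F, H, T
  N: L, M
MB(K) = {B, F, H, L, M, N, T, X}.
Comparing with the claimed set, L is missing.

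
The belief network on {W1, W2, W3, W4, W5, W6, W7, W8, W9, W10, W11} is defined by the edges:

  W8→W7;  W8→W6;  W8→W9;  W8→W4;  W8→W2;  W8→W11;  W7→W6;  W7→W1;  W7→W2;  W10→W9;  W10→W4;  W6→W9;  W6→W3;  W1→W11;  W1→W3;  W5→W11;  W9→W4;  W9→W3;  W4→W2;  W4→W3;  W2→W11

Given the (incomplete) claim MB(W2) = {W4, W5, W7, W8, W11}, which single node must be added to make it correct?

The Markov blanket of a node is its parents, its children, and the other parents of its children.
Children of W2: W11.
Pa(W2) = {W4, W7, W8}.
Co-parents of W2 (other parents of its children):
  W11 also has parents W1, W5, W8.
MB(W2) = {W1, W4, W5, W7, W8, W11}.
Comparing with the claimed set, W1 is missing.

W1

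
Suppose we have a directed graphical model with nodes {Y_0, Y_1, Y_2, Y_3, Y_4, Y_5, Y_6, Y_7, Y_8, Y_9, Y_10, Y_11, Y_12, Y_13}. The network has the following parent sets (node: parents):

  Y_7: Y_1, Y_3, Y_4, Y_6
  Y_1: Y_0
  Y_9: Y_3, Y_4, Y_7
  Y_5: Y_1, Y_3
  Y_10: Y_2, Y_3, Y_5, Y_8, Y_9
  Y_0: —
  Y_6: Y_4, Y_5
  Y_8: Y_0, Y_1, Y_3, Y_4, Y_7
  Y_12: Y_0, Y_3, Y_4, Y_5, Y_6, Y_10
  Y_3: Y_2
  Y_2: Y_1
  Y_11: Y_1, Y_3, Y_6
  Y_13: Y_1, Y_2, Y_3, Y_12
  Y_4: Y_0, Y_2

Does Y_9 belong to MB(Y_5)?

Y_9 is a co-parent of Y_5: both are parents of Y_10.
So Y_9 ∈ MB(Y_5).

Yes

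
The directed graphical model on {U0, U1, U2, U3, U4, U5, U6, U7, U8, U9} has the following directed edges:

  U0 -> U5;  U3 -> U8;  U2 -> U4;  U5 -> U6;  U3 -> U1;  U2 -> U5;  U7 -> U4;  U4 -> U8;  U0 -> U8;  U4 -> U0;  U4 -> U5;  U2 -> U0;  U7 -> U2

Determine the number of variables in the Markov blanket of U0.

5

By definition, MB(U0) is built from U0's parents, U0's children, and the co-parents of U0.
U0 has parents U2, U4.
Ch(U0) = {U5, U8}.
For each child, the remaining parents (spouses of U0):
  U5 also has parents U2, U4.
  parents(U8) \ {U0} = {U3, U4}.
MB(U0) = {U2, U3, U4, U5, U8}, which has 5 nodes.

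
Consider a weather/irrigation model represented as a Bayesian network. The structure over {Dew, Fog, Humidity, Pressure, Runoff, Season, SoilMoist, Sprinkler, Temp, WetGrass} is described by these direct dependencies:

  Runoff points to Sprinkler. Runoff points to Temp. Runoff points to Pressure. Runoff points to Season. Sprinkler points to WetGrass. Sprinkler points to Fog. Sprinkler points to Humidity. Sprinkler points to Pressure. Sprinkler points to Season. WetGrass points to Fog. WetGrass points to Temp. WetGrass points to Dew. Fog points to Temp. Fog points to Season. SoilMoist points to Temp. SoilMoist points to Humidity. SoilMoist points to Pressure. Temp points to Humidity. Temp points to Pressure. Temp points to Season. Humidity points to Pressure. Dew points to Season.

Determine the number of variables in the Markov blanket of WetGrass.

6

The Markov blanket of a node is its parents, its children, and the other parents of its children.
Pa(WetGrass) = {Sprinkler}.
WetGrass's children: Dew, Fog, Temp.
For each child, the remaining parents (spouses of WetGrass):
  parents(Fog) \ {WetGrass} = {Sprinkler}.
  Temp also has parents Fog, Runoff, SoilMoist.
  Dew has no other parent.
MB(WetGrass) = {Dew, Fog, Runoff, SoilMoist, Sprinkler, Temp}, which has 6 nodes.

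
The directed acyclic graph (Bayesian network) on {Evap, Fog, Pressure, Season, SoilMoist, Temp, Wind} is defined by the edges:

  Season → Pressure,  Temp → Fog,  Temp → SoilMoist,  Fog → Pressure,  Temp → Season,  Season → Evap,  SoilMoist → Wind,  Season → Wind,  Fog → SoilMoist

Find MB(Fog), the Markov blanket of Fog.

{Pressure, Season, SoilMoist, Temp}

Pa(Fog) = {Temp}.
Fog's children: Pressure, SoilMoist.
Parents of each child, excluding Fog:
  parents(SoilMoist) \ {Fog} = {Temp}.
  parents(Pressure) \ {Fog} = {Season}.
Union: {Temp} ∪ {Pressure, SoilMoist} ∪ {Season, Temp} = {Pressure, Season, SoilMoist, Temp}.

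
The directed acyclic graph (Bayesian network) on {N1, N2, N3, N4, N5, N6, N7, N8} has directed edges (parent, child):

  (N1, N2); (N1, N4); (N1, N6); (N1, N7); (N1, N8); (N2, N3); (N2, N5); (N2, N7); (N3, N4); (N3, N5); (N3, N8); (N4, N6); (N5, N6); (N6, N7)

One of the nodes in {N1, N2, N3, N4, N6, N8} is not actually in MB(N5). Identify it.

N8

Pa(N5) = {N2, N3}.
N5's children: N6.
Other parents of N5's children:
  N6: N1, N4
MB(N5) = {N1, N2, N3, N4, N6}.
N8 is neither a parent, child, nor co-parent of N5, so it does not belong.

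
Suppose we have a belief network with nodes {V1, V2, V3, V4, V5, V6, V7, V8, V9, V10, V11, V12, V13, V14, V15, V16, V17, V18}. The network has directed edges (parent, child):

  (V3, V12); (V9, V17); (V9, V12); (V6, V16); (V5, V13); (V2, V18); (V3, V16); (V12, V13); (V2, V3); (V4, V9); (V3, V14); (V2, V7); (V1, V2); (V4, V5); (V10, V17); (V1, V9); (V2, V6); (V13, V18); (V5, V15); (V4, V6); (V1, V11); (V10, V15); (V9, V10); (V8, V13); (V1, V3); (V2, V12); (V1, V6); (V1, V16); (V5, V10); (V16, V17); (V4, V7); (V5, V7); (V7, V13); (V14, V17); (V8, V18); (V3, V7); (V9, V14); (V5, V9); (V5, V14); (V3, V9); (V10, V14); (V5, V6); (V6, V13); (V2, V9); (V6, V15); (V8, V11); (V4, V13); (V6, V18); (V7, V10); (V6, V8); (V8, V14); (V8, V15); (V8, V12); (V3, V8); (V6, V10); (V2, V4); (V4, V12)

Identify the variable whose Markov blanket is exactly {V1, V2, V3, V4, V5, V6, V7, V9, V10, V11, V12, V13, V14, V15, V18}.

The target node must have every member of {V1, V2, V3, V4, V5, V6, V7, V9, V10, V11, V12, V13, V14, V15, V18} as a parent, child, or co-parent, and no others.
Parents of V8: V3, V6; children: V11, V12, V13, V14, V15, V18; co-parents: V1, V2, V3, V4, V5, V6, V7, V9, V10, V12, V13.
These exactly cover the given set, so the node is V8.

V8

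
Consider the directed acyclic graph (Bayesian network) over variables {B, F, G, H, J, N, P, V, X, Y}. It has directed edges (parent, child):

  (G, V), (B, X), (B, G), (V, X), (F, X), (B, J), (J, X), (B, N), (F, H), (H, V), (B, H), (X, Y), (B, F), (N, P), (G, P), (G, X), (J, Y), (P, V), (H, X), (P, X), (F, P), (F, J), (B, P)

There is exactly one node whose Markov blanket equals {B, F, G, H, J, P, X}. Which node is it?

V

The target node must have every member of {B, F, G, H, J, P, X} as a parent, child, or co-parent, and no others.
Parents of V: G, H, P; children: X; co-parents: B, F, G, H, J, P.
These exactly cover the given set, so the node is V.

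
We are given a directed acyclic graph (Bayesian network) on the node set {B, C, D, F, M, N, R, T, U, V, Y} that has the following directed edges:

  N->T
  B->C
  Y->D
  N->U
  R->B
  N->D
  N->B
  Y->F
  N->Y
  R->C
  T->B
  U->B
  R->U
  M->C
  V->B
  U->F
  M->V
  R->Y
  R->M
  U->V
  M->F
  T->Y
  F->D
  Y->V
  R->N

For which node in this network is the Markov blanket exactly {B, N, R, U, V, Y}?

The target node must have every member of {B, N, R, U, V, Y} as a parent, child, or co-parent, and no others.
Parents of T: N; children: B, Y; co-parents: N, R, U, V.
These exactly cover the given set, so the node is T.

T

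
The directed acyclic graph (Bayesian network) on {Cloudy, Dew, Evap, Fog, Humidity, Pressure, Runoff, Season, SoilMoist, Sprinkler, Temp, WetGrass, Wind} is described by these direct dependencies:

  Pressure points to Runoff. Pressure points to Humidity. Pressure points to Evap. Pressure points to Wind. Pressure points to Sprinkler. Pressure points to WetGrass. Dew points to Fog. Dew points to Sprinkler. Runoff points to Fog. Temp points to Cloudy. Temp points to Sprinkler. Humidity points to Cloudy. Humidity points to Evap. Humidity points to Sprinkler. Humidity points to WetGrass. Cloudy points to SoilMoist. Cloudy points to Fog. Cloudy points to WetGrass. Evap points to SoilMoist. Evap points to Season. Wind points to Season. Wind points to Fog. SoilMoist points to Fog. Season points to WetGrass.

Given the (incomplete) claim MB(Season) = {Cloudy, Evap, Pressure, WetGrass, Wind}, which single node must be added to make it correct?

By definition, MB(Season) is built from Season's parents, Season's children, and the co-parents of Season.
Parents of Season: Evap, Wind.
Season's children: WetGrass.
For each child, the remaining parents (spouses of Season):
  WetGrass's other parents are Cloudy, Humidity, Pressure.
MB(Season) = {Cloudy, Evap, Humidity, Pressure, WetGrass, Wind}.
Comparing with the claimed set, Humidity is missing.

Humidity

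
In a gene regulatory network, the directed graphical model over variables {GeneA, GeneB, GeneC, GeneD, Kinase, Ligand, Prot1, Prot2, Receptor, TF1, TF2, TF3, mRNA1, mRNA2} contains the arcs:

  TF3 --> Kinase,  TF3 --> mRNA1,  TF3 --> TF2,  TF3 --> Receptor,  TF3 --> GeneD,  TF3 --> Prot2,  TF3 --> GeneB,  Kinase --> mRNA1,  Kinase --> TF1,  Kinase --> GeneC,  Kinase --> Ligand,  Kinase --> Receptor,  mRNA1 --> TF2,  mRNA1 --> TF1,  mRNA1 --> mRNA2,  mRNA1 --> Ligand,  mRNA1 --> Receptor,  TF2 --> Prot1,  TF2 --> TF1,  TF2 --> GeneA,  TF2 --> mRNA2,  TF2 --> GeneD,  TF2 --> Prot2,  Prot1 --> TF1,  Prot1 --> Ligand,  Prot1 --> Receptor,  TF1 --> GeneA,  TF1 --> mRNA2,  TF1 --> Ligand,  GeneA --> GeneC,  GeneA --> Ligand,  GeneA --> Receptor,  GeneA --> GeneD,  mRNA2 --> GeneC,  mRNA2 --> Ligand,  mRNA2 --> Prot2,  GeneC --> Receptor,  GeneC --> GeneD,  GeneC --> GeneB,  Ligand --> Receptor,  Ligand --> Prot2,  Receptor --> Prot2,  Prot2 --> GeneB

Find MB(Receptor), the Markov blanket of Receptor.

{GeneA, GeneC, Kinase, Ligand, Prot1, Prot2, TF2, TF3, mRNA1, mRNA2}

Receptor has parents GeneA, GeneC, Kinase, Ligand, Prot1, TF3, mRNA1.
Receptor has child Prot2.
For each child, the remaining parents (spouses of Receptor):
  Prot2's other parents are Ligand, TF2, TF3, mRNA2.
MB(Receptor) = {GeneA, GeneC, Kinase, Ligand, Prot1, Prot2, TF2, TF3, mRNA1, mRNA2}.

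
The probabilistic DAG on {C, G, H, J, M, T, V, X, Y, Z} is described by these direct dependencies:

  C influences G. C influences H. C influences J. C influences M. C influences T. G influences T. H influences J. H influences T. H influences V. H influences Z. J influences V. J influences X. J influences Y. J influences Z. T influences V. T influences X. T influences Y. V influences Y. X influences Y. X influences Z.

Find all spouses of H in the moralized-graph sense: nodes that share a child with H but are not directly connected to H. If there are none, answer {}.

Children of H: J, T, V, Z.
  J: C
  T: C, G
  V: J, T
  Z: J, X
Excluding nodes already adjacent to H (C, J, T, V, Z), the co-parent-only contribution is {G, X}.

{G, X}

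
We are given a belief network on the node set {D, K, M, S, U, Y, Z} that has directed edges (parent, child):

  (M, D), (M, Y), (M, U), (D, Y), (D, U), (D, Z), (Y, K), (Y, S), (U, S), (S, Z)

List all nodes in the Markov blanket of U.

The Markov blanket of a node is its parents, its children, and the other parents of its children.
U has parents D, M.
U has child S.
For each child, the remaining parents (spouses of U):
  S: Y
MB(U) = {D, M, S, Y}.

{D, M, S, Y}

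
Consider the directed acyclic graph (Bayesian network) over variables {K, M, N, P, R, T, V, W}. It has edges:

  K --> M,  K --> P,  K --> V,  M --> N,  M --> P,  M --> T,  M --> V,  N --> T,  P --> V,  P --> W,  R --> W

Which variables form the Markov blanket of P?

{K, M, R, V, W}

P has parents K, M.
P has children V, W.
Co-parents of P (other parents of its children):
  parents(V) \ {P} = {K, M}.
  parents(W) \ {P} = {R}.
MB(P) = {K, M, R, V, W}.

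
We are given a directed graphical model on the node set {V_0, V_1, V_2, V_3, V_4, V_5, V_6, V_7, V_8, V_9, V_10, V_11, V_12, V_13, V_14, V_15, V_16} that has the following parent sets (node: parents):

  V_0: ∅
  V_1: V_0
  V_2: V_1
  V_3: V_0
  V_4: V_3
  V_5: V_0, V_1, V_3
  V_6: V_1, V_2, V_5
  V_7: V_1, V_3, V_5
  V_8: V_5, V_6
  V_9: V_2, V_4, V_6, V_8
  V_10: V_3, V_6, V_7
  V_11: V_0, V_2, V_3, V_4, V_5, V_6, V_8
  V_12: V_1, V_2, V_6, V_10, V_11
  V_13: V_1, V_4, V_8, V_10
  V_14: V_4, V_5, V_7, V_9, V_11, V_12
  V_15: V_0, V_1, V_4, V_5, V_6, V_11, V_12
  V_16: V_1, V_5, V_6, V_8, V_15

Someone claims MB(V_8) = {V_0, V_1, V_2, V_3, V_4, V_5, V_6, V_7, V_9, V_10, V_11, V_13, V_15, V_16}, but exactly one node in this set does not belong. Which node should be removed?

By definition, MB(V_8) is built from V_8's parents, V_8's children, and the co-parents of V_8.
V_8's children: V_9, V_11, V_13, V_16.
Pa(V_8) = {V_5, V_6}.
Co-parents of V_8 (other parents of its children):
  V_9's other parents are V_2, V_4, V_6.
  parents(V_11) \ {V_8} = {V_0, V_2, V_3, V_4, V_5, V_6}.
  V_13 also has parents V_1, V_4, V_10.
  V_16 also has parents V_1, V_5, V_6, V_15.
MB(V_8) = {V_0, V_1, V_2, V_3, V_4, V_5, V_6, V_9, V_10, V_11, V_13, V_15, V_16}.
V_7 is neither a parent, child, nor co-parent of V_8, so it does not belong.

V_7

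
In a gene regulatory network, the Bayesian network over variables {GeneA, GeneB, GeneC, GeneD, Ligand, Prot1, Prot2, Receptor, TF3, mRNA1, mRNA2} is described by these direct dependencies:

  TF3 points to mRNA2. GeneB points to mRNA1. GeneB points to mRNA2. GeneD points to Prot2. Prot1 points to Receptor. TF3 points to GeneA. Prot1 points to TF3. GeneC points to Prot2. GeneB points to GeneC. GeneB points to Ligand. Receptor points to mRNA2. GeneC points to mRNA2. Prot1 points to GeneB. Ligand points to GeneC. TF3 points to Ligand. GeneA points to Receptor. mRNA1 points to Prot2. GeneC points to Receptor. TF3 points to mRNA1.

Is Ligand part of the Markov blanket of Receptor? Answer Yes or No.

The Markov blanket of a node is its parents, its children, and the other parents of its children.
Receptor has parents GeneA, GeneC, Prot1.
Receptor's children: mRNA2.
Co-parents of Receptor (other parents of its children):
  mRNA2: GeneB, GeneC, TF3
MB(Receptor) = {GeneA, GeneB, GeneC, Prot1, TF3, mRNA2}; Ligand is not in this set.

No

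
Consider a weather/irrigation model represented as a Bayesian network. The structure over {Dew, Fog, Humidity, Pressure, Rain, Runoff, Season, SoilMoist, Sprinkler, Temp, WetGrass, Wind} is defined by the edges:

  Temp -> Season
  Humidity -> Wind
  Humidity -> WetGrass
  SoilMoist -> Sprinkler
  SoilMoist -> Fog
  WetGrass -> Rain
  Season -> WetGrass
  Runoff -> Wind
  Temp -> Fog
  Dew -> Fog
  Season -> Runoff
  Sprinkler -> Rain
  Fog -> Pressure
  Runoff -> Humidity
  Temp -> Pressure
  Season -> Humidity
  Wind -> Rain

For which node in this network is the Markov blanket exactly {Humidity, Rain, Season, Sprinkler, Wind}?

WetGrass

The target node must have every member of {Humidity, Rain, Season, Sprinkler, Wind} as a parent, child, or co-parent, and no others.
Parents of WetGrass: Humidity, Season; children: Rain; co-parents: Sprinkler, Wind.
These exactly cover the given set, so the node is WetGrass.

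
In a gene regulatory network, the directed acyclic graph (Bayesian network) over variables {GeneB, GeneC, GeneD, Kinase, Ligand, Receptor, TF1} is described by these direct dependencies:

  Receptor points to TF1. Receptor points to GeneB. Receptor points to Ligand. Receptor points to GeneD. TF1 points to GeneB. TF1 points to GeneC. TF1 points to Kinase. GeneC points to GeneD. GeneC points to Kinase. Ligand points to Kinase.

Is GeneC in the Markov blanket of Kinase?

Yes

GeneC is a parent of Kinase.
So GeneC ∈ MB(Kinase).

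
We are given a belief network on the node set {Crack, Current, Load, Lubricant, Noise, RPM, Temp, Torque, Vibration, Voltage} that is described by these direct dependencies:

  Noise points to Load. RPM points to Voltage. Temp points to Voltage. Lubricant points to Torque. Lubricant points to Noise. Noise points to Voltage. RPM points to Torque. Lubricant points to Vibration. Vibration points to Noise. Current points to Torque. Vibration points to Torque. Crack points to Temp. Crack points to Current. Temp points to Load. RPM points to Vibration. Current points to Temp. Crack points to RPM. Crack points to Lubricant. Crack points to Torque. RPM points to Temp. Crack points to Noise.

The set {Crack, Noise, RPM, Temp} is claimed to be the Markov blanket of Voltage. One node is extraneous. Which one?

Pa(Voltage) = {Noise, RPM, Temp}.
Voltage has no children.
Voltage has no children, so there are no co-parents.
MB(Voltage) = {Noise, RPM, Temp}.
Crack is neither a parent, child, nor co-parent of Voltage, so it does not belong.

Crack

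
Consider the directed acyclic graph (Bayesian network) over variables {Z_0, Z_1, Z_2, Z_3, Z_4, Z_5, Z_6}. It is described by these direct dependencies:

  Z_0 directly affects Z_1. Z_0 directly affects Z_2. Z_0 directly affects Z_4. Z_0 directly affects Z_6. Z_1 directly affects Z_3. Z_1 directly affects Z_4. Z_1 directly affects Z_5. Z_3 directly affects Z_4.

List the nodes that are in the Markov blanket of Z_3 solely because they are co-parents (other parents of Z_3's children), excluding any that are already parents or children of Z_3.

Children of Z_3: Z_4.
  Z_4's other parents are Z_0, Z_1.
Excluding nodes already adjacent to Z_3 (Z_1, Z_4), the co-parent-only contribution is {Z_0}.

{Z_0}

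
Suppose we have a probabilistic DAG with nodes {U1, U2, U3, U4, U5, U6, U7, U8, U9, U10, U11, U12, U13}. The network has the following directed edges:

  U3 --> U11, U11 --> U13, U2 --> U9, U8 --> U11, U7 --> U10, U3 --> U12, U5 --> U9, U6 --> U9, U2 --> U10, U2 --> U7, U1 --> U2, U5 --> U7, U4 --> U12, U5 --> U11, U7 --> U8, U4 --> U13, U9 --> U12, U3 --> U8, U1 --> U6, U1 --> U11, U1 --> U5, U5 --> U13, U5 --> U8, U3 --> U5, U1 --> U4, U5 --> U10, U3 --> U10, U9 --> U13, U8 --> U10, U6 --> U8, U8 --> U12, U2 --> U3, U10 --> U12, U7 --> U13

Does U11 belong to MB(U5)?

Yes

U11 is a child of U5.
So U11 ∈ MB(U5).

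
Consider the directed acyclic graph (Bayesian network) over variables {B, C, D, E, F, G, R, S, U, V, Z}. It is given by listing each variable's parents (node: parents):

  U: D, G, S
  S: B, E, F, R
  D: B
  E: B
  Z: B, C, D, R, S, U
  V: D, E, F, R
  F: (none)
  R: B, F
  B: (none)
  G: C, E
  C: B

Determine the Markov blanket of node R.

Pa(R) = {B, F}.
R's children: S, V, Z.
Other parents of R's children:
  S also has parents B, E, F.
  V's other parents are D, E, F.
  Z also has parents B, C, D, S, U.
Taking the union gives {B, C, D, E, F, S, U, V, Z}.

{B, C, D, E, F, S, U, V, Z}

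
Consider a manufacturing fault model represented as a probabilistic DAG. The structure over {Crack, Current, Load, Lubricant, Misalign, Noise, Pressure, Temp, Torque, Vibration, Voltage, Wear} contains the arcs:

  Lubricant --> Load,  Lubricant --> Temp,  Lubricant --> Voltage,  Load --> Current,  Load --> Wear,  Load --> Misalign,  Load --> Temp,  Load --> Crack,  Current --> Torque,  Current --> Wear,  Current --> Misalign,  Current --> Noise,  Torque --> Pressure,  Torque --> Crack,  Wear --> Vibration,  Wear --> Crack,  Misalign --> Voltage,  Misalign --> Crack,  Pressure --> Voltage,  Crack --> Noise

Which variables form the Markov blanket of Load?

By definition, MB(Load) is built from Load's parents, Load's children, and the co-parents of Load.
Load has children Crack, Current, Misalign, Temp, Wear.
Load has parent Lubricant.
Other parents of Load's children:
  Current: no additional parents.
  Wear's other parent is Current.
  Misalign's other parent is Current.
  Temp's other parent is Lubricant.
  Crack's other parents are Misalign, Torque, Wear.
Taking the union gives {Crack, Current, Lubricant, Misalign, Temp, Torque, Wear}.

{Crack, Current, Lubricant, Misalign, Temp, Torque, Wear}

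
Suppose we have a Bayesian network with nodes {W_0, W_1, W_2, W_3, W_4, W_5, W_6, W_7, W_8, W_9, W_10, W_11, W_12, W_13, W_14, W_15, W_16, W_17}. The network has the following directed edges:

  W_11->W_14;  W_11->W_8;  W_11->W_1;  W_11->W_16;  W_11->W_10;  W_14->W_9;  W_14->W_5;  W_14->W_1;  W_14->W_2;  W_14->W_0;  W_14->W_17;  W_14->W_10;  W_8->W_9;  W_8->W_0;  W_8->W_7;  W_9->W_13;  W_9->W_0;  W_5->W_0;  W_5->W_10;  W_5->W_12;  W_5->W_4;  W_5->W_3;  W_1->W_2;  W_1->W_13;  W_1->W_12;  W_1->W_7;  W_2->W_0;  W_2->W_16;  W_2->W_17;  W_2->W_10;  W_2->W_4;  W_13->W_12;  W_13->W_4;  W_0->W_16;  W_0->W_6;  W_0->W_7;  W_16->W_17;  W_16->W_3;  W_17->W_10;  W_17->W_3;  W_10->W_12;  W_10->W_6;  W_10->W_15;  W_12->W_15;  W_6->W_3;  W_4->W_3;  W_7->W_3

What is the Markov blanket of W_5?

Pa(W_5) = {W_14}.
Children of W_5: W_0, W_3, W_4, W_10, W_12.
Co-parents of W_5 (other parents of its children):
  W_0 also has parents W_2, W_8, W_9, W_14.
  parents(W_10) \ {W_5} = {W_2, W_11, W_14, W_17}.
  W_12 also has parents W_1, W_10, W_13.
  W_4's other parents are W_2, W_13.
  W_3's other parents are W_4, W_6, W_7, W_16, W_17.
Taking the union gives {W_0, W_1, W_2, W_3, W_4, W_6, W_7, W_8, W_9, W_10, W_11, W_12, W_13, W_14, W_16, W_17}.

{W_0, W_1, W_2, W_3, W_4, W_6, W_7, W_8, W_9, W_10, W_11, W_12, W_13, W_14, W_16, W_17}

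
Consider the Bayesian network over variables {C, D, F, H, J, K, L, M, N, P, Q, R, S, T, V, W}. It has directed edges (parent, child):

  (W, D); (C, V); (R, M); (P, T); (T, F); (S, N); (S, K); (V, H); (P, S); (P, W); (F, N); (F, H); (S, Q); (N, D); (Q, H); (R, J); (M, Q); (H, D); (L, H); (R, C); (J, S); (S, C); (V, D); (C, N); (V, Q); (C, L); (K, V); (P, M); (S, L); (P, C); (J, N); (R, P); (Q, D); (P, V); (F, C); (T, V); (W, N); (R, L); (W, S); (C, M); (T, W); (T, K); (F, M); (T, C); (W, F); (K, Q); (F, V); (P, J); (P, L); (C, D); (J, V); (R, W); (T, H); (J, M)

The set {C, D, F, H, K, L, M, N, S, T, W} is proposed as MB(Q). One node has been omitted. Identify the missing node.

V

Children of Q: D, H.
Parents of Q: K, M, S, V.
Parents of each child, excluding Q:
  H: F, L, T, V
  D: C, H, N, V, W
MB(Q) = {C, D, F, H, K, L, M, N, S, T, V, W}.
Comparing with the claimed set, V is missing.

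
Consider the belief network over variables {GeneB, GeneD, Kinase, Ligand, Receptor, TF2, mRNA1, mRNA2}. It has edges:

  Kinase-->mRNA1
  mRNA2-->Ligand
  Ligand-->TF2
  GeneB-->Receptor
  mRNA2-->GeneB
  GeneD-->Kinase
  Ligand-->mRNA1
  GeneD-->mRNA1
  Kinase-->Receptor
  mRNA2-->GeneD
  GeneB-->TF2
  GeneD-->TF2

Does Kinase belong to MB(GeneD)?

Yes

Kinase is a child of GeneD.
So Kinase ∈ MB(GeneD).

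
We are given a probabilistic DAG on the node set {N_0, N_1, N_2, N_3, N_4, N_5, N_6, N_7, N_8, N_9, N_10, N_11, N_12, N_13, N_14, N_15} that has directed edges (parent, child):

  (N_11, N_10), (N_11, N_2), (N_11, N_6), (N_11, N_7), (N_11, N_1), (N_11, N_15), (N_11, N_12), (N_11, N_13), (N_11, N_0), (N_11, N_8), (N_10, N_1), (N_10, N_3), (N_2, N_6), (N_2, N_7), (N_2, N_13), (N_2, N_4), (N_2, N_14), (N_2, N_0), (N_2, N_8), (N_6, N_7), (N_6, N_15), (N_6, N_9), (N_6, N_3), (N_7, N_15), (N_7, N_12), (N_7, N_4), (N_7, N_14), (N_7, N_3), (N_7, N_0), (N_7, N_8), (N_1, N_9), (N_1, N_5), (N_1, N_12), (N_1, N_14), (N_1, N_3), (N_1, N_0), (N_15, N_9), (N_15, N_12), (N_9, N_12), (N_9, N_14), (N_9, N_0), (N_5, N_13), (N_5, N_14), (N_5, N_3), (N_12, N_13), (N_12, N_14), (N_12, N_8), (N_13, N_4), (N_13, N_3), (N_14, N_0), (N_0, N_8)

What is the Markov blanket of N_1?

Pa(N_1) = {N_10, N_11}.
Children of N_1: N_0, N_3, N_5, N_9, N_12, N_14.
For each child, the remaining parents (spouses of N_1):
  N_9's other parents are N_6, N_15.
  N_5 has no other parent.
  N_12 also has parents N_7, N_9, N_11, N_15.
  N_14 also has parents N_2, N_5, N_7, N_9, N_12.
  N_3 also has parents N_5, N_6, N_7, N_10, N_13.
  parents(N_0) \ {N_1} = {N_2, N_7, N_9, N_11, N_14}.
MB(N_1) = {N_0, N_2, N_3, N_5, N_6, N_7, N_9, N_10, N_11, N_12, N_13, N_14, N_15}.

{N_0, N_2, N_3, N_5, N_6, N_7, N_9, N_10, N_11, N_12, N_13, N_14, N_15}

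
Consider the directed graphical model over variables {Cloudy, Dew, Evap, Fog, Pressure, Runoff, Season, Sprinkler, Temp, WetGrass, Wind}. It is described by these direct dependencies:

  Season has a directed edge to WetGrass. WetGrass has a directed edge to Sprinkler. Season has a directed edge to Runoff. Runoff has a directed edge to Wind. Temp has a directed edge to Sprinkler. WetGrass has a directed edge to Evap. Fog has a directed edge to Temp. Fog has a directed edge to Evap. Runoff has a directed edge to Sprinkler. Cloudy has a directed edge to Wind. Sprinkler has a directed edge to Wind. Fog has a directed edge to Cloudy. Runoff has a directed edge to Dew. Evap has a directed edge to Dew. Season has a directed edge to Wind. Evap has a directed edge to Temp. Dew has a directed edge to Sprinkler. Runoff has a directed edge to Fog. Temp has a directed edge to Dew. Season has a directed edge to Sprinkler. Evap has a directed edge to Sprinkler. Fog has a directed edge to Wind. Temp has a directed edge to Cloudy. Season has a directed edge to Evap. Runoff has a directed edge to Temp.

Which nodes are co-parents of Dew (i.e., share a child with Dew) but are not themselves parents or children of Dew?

{Season, WetGrass}

Children of Dew: Sprinkler.
  Sprinkler: Evap, Runoff, Season, Temp, WetGrass
Excluding nodes already adjacent to Dew (Evap, Runoff, Sprinkler, Temp), the co-parent-only contribution is {Season, WetGrass}.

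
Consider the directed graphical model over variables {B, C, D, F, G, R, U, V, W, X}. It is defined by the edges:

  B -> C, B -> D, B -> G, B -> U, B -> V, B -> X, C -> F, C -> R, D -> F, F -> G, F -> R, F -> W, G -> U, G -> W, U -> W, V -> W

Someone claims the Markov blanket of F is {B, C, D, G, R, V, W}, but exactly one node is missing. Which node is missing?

U

A node's Markov blanket = Pa ∪ Ch ∪ (parents of Ch other than the node itself).
F's parents: C, D.
F has children G, R, W.
Co-parents of F (other parents of its children):
  parents(G) \ {F} = {B}.
  R also has parent C.
  W's other parents are G, U, V.
MB(F) = {B, C, D, G, R, U, V, W}.
Comparing with the claimed set, U is missing.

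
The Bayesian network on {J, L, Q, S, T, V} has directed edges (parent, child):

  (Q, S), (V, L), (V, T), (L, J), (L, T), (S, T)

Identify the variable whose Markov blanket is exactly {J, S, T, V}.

The target node must have every member of {J, S, T, V} as a parent, child, or co-parent, and no others.
Parents of L: V; children: J, T; co-parents: S, V.
These exactly cover the given set, so the node is L.

L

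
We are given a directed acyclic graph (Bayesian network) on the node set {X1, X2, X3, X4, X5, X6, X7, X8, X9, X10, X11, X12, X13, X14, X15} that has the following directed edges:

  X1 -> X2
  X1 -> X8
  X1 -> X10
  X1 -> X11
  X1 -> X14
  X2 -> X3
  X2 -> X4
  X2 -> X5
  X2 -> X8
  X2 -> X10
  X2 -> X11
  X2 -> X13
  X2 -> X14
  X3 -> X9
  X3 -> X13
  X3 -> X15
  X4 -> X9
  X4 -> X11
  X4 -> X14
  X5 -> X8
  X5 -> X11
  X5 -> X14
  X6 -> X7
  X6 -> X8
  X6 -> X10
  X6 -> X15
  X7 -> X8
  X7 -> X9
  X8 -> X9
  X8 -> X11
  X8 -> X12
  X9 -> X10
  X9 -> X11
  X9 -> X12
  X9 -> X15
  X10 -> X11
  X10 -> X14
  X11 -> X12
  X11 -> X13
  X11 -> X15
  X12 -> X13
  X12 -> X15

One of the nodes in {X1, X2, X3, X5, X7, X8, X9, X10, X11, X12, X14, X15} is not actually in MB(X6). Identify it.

X14

The Markov blanket of a node is its parents, its children, and the other parents of its children.
X6 has no parents.
Ch(X6) = {X7, X8, X10, X15}.
Co-parents of X6 (other parents of its children):
  X7 has no other parent.
  X8 also has parents X1, X2, X5, X7.
  X10 also has parents X1, X2, X9.
  X15 also has parents X3, X9, X11, X12.
MB(X6) = {X1, X2, X3, X5, X7, X8, X9, X10, X11, X12, X15}.
X14 is neither a parent, child, nor co-parent of X6, so it does not belong.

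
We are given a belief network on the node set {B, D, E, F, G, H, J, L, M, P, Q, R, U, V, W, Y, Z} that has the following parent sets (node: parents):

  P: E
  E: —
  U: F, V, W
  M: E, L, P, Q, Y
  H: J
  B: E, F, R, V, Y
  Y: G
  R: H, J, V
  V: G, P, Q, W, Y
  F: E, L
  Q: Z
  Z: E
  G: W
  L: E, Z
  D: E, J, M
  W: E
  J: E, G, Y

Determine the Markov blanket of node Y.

{B, E, F, G, J, L, M, P, Q, R, V, W}

A node's Markov blanket = Pa ∪ Ch ∪ (parents of Ch other than the node itself).
Children of Y: B, J, M, V.
Y has parent G.
For each child, the remaining parents (spouses of Y):
  J's other parents are E, G.
  M also has parents E, L, P, Q.
  parents(V) \ {Y} = {G, P, Q, W}.
  B also has parents E, F, R, V.
Taking the union gives {B, E, F, G, J, L, M, P, Q, R, V, W}.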